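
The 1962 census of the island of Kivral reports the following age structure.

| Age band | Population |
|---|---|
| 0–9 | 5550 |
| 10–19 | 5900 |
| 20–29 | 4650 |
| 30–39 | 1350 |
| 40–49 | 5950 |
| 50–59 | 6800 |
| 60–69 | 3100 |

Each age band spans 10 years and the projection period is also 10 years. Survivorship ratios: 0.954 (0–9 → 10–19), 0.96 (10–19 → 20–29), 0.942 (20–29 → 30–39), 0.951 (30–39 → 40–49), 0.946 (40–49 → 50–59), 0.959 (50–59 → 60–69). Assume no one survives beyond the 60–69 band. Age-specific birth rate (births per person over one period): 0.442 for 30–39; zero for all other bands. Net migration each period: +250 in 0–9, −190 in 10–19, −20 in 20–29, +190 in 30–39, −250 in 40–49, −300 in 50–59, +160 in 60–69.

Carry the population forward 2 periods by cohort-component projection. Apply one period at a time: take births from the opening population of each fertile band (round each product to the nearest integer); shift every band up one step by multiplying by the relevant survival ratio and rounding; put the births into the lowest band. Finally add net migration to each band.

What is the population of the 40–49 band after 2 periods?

— Period 1 —
Births: 1350 × 0.442 = 597
10–19: 5550 × 0.954 = 5295
20–29: 5900 × 0.96 = 5664
30–39: 4650 × 0.942 = 4380
40–49: 1350 × 0.951 = 1284
50–59: 5950 × 0.946 = 5629
60–69: 6800 × 0.959 = 6521
Net migration: 0–9 + 250 → 847; 10–19 − 190 → 5105; 20–29 − 20 → 5644; 30–39 + 190 → 4570; 40–49 − 250 → 1034; 50–59 − 300 → 5329; 60–69 + 160 → 6681
→ [847, 5105, 5644, 4570, 1034, 5329, 6681]
— Period 2 —
Births: 4570 × 0.442 = 2020
10–19: 847 × 0.954 = 808
20–29: 5105 × 0.96 = 4901
30–39: 5644 × 0.942 = 5317
40–49: 4570 × 0.951 = 4346
50–59: 1034 × 0.946 = 978
60–69: 5329 × 0.959 = 5111
Net migration: 0–9 + 250 → 2270; 10–19 − 190 → 618; 20–29 − 20 → 4881; 30–39 + 190 → 5507; 40–49 − 250 → 4096; 50–59 − 300 → 678; 60–69 + 160 → 5271
→ [2270, 618, 4881, 5507, 4096, 678, 5271]

4096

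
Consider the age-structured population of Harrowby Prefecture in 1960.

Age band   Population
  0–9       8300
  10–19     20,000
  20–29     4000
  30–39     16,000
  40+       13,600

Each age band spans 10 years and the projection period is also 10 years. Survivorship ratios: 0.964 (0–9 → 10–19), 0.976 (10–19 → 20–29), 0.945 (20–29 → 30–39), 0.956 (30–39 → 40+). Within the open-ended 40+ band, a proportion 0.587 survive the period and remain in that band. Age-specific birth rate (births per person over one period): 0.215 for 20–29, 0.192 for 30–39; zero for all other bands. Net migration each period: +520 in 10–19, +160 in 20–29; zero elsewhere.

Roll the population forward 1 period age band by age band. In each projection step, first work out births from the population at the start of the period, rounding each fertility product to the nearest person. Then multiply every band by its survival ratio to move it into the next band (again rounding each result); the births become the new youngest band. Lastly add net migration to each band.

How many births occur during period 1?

3932

(Bands numbered youngest = 1 to oldest = 5.)
After projecting period 1:
Births: 4000 × 0.215 = 860  |  16000 × 0.192 = 3072 → 3932
Band 2: 8300 × 0.964 = 8001
Band 3: 20000 × 0.976 = 19520
Band 4: 4000 × 0.945 = 3780
Band 5: 16000 × 0.956 + 13600 × 0.587 = 15296 + 7983 = 23279
Net migration: Band 2 + 520 → 8521; Band 3 + 160 → 19680
Giving 3932 / 8521 / 19680 / 3780 / 23279.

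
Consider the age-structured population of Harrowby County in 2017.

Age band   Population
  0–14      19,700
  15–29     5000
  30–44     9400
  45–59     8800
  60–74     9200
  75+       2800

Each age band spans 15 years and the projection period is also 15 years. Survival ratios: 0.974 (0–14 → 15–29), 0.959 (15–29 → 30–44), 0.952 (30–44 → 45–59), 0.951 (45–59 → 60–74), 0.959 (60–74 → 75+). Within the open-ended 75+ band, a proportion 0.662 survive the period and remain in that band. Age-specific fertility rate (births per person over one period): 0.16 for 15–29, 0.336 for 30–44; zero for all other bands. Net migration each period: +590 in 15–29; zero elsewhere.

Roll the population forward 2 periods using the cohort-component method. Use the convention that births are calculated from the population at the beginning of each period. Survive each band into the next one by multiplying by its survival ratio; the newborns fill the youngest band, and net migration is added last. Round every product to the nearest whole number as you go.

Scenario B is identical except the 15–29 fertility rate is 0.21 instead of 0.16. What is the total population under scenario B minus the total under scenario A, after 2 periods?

1233

Call the groups 1 to 6, youngest first.
— Period 1 —
Births: 5000 × 0.16 = 800  |  9400 × 0.336 = 3158 ⇒ total 3958
Group 2: 19700 × 0.974 = 19188
Group 3: 5000 × 0.959 = 4795
Group 4: 9400 × 0.952 = 8949
Group 5: 8800 × 0.951 = 8369
Group 6: 9200 × 0.959 + 2800 × 0.662 = 8823 + 1854 = 10677
Net migration: Group 2 + 590 → 19778
Population now: 0–14=3958, 15–29=19778, 30–44=4795, 45–59=8949, 60–74=8369, 75+=10677
— Period 2 —
Births: 19778 × 0.16 = 3164  |  4795 × 0.336 = 1611 ⇒ total 4775
Group 2: 3958 × 0.974 = 3855
Group 3: 19778 × 0.959 = 18967
Group 4: 4795 × 0.952 = 4565
Group 5: 8949 × 0.951 = 8510
Group 6: 8369 × 0.959 + 10677 × 0.662 = 8026 + 7068 = 15094
Net migration: Group 2 + 590 → 4445
Population now: 0–14=4775, 15–29=4445, 30–44=18967, 45–59=4565, 60–74=8510, 75+=15094
Scenario A total after 2 periods: 56356
Scenario B projection —
— Period 1 —
Births: 5000 × 0.21 = 1050  |  9400 × 0.336 = 3158 ⇒ total 4208
Group 2: 19700 × 0.974 = 19188
Group 3: 5000 × 0.959 = 4795
Group 4: 9400 × 0.952 = 8949
Group 5: 8800 × 0.951 = 8369
Group 6: 9200 × 0.959 + 2800 × 0.662 = 8823 + 1854 = 10677
Net migration: Group 2 + 590 → 19778
Population now: 0–14=4208, 15–29=19778, 30–44=4795, 45–59=8949, 60–74=8369, 75+=10677
— Period 2 —
Births: 19778 × 0.21 = 4153  |  4795 × 0.336 = 1611 ⇒ total 5764
Group 2: 4208 × 0.974 = 4099
Group 3: 19778 × 0.959 = 18967
Group 4: 4795 × 0.952 = 4565
Group 5: 8949 × 0.951 = 8510
Group 6: 8369 × 0.959 + 10677 × 0.662 = 8026 + 7068 = 15094
Net migration: Group 2 + 590 → 4689
Population now: 0–14=5764, 15–29=4689, 30–44=18967, 45–59=4565, 60–74=8510, 75+=15094
Scenario B total after 2 periods: 57589
Difference B − A = 57589 − 56356 = 1233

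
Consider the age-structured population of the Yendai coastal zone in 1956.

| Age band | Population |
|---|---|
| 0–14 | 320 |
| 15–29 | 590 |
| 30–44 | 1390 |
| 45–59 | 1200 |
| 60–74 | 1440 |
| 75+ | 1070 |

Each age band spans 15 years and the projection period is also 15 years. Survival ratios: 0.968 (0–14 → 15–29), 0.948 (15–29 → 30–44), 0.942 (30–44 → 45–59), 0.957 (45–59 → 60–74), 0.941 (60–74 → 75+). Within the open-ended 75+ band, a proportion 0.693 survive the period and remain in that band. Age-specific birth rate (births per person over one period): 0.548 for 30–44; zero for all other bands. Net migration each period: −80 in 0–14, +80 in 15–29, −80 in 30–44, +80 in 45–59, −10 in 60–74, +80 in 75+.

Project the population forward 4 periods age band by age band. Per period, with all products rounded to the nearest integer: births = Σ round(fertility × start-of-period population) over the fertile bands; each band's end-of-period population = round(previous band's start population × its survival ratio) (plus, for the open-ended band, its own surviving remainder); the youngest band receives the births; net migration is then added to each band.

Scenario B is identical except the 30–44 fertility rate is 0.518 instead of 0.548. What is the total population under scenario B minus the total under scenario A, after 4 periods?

Let group 1 be 0–14 through group 6 = 75+.
[period 1]
Births: 1390 × 0.548 = 762
Group 2: 320 × 0.968 = 310
Group 3: 590 × 0.948 = 559
Group 4: 1390 × 0.942 = 1309
Group 5: 1200 × 0.957 = 1148
Group 6: 1440 × 0.941 + 1070 × 0.693 = 1355 + 742 = 2097
Net migration: Group 1 − 80 → 682; Group 2 + 80 → 390; Group 3 − 80 → 479; Group 4 + 80 → 1389; Group 5 − 10 → 1138; Group 6 + 80 → 2177
Giving 682 / 390 / 479 / 1389 / 1138 / 2177.
[period 2]
Births: 479 × 0.548 = 262
Group 2: 682 × 0.968 = 660
Group 3: 390 × 0.948 = 370
Group 4: 479 × 0.942 = 451
Group 5: 1389 × 0.957 = 1329
Group 6: 1138 × 0.941 + 2177 × 0.693 = 1071 + 1509 = 2580
Net migration: Group 1 − 80 → 182; Group 2 + 80 → 740; Group 3 − 80 → 290; Group 4 + 80 → 531; Group 5 − 10 → 1319; Group 6 + 80 → 2660
Giving 182 / 740 / 290 / 531 / 1319 / 2660.
[period 3]
Births: 290 × 0.548 = 159
Group 2: 182 × 0.968 = 176
Group 3: 740 × 0.948 = 702
Group 4: 290 × 0.942 = 273
Group 5: 531 × 0.957 = 508
Group 6: 1319 × 0.941 + 2660 × 0.693 = 1241 + 1843 = 3084
Net migration: Group 1 − 80 → 79; Group 2 + 80 → 256; Group 3 − 80 → 622; Group 4 + 80 → 353; Group 5 − 10 → 498; Group 6 + 80 → 3164
Giving 79 / 256 / 622 / 353 / 498 / 3164.
[period 4]
Births: 622 × 0.548 = 341
Group 2: 79 × 0.968 = 76
Group 3: 256 × 0.948 = 243
Group 4: 622 × 0.942 = 586
Group 5: 353 × 0.957 = 338
Group 6: 498 × 0.941 + 3164 × 0.693 = 469 + 2193 = 2662
Net migration: Group 1 − 80 → 261; Group 2 + 80 → 156; Group 3 − 80 → 163; Group 4 + 80 → 666; Group 5 − 10 → 328; Group 6 + 80 → 2742
Giving 261 / 156 / 163 / 666 / 328 / 2742.
Scenario A total after 4 periods: 4316
Scenario B projection —
[period 1]
Births: 1390 × 0.518 = 720
Group 2: 320 × 0.968 = 310
Group 3: 590 × 0.948 = 559
Group 4: 1390 × 0.942 = 1309
Group 5: 1200 × 0.957 = 1148
Group 6: 1440 × 0.941 + 1070 × 0.693 = 1355 + 742 = 2097
Net migration: Group 1 − 80 → 640; Group 2 + 80 → 390; Group 3 − 80 → 479; Group 4 + 80 → 1389; Group 5 − 10 → 1138; Group 6 + 80 → 2177
Giving 640 / 390 / 479 / 1389 / 1138 / 2177.
[period 2]
Births: 479 × 0.518 = 248
Group 2: 640 × 0.968 = 620
Group 3: 390 × 0.948 = 370
Group 4: 479 × 0.942 = 451
Group 5: 1389 × 0.957 = 1329
Group 6: 1138 × 0.941 + 2177 × 0.693 = 1071 + 1509 = 2580
Net migration: Group 1 − 80 → 168; Group 2 + 80 → 700; Group 3 − 80 → 290; Group 4 + 80 → 531; Group 5 − 10 → 1319; Group 6 + 80 → 2660
Giving 168 / 700 / 290 / 531 / 1319 / 2660.
[period 3]
Births: 290 × 0.518 = 150
Group 2: 168 × 0.968 = 163
Group 3: 700 × 0.948 = 664
Group 4: 290 × 0.942 = 273
Group 5: 531 × 0.957 = 508
Group 6: 1319 × 0.941 + 2660 × 0.693 = 1241 + 1843 = 3084
Net migration: Group 1 − 80 → 70; Group 2 + 80 → 243; Group 3 − 80 → 584; Group 4 + 80 → 353; Group 5 − 10 → 498; Group 6 + 80 → 3164
Giving 70 / 243 / 584 / 353 / 498 / 3164.
[period 4]
Births: 584 × 0.518 = 303
Group 2: 70 × 0.968 = 68
Group 3: 243 × 0.948 = 230
Group 4: 584 × 0.942 = 550
Group 5: 353 × 0.957 = 338
Group 6: 498 × 0.941 + 3164 × 0.693 = 469 + 2193 = 2662
Net migration: Group 1 − 80 → 223; Group 2 + 80 → 148; Group 3 − 80 → 150; Group 4 + 80 → 630; Group 5 − 10 → 328; Group 6 + 80 → 2742
Giving 223 / 148 / 150 / 630 / 328 / 2742.
Scenario B total after 4 periods: 4221
Difference B − A = 4221 − 4316 = -95

-95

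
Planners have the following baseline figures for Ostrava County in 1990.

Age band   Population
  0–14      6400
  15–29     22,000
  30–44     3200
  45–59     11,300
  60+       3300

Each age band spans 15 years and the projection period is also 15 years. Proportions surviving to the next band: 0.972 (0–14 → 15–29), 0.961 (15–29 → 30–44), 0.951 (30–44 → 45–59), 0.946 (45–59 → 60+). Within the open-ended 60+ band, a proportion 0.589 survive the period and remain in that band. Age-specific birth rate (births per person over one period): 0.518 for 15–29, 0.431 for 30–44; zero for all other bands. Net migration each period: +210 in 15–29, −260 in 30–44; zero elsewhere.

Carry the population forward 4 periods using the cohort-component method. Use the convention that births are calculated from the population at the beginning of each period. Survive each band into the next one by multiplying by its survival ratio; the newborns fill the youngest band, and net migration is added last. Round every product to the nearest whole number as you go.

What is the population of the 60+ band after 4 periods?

19971

Period 1.
Births: 22000 * 0.518 = 11396  |  3200 * 0.431 = 1379 → 12775
15–29: 6400 * 0.972 = 6221
30–44: 22000 * 0.961 = 21142
45–59: 3200 * 0.951 = 3043
60+: 11300 * 0.946 + 3300 * 0.589 = 10690 + 1944 = 12634
Net migration: 15–29 + 210 → 6431; 30–44 − 260 → 20882
→ [12775, 6431, 20882, 3043, 12634]
Period 2.
Births: 6431 * 0.518 = 3331  |  20882 * 0.431 = 9000 → 12331
15–29: 12775 * 0.972 = 12417
30–44: 6431 * 0.961 = 6180
45–59: 20882 * 0.951 = 19859
60+: 3043 * 0.946 + 12634 * 0.589 = 2879 + 7441 = 10320
Net migration: 15–29 + 210 → 12627; 30–44 − 260 → 5920
→ [12331, 12627, 5920, 19859, 10320]
Period 3.
Births: 12627 * 0.518 = 6541  |  5920 * 0.431 = 2552 → 9093
15–29: 12331 * 0.972 = 11986
30–44: 12627 * 0.961 = 12135
45–59: 5920 * 0.951 = 5630
60+: 19859 * 0.946 + 10320 * 0.589 = 18787 + 6078 = 24865
Net migration: 15–29 + 210 → 12196; 30–44 − 260 → 11875
→ [9093, 12196, 11875, 5630, 24865]
Period 4.
Births: 12196 * 0.518 = 6318  |  11875 * 0.431 = 5118 → 11436
15–29: 9093 * 0.972 = 8838
30–44: 12196 * 0.961 = 11720
45–59: 11875 * 0.951 = 11293
60+: 5630 * 0.946 + 24865 * 0.589 = 5326 + 14645 = 19971
Net migration: 15–29 + 210 → 9048; 30–44 − 260 → 11460
→ [11436, 9048, 11460, 11293, 19971]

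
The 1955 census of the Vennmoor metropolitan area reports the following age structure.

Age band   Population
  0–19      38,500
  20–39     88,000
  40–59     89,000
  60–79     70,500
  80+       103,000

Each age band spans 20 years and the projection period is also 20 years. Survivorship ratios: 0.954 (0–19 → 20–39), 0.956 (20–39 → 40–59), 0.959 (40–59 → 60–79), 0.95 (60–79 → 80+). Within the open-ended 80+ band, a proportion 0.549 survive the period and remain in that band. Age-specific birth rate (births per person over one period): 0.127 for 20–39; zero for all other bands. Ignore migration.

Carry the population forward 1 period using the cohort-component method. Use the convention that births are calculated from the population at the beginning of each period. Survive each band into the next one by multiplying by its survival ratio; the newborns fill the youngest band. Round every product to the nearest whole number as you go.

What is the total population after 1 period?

— Period 1 —
Births: 88000 × 0.127 = 11176
20–39: 38500 × 0.954 = 36729
40–59: 88000 × 0.956 = 84128
60–79: 89000 × 0.959 = 85351
80+: 70500 × 0.95 + 103000 × 0.549 = 66975 + 56547 = 123522
Population now: 0–19=11176, 20–39=36729, 40–59=84128, 60–79=85351, 80+=123522
Total after period 1: 11176 + 36729 + 84128 + 85351 + 123522 = 340906

340906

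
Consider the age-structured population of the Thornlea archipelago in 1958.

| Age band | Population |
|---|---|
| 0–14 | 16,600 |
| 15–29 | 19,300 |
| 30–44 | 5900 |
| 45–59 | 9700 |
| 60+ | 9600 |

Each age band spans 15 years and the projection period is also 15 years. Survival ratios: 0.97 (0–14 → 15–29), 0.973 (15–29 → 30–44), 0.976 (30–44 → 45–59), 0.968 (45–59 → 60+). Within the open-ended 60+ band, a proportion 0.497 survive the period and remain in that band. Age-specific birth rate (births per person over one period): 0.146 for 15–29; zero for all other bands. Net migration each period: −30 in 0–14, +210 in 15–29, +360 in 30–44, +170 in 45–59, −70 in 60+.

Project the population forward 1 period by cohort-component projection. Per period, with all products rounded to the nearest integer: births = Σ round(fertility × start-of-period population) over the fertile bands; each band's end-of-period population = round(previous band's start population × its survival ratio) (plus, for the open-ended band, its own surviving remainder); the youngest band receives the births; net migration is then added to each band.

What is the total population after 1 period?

Call the groups 1 to 5, youngest first.
Period 1.
Births: 19300 × 0.146 = 2818
Group 2: 16600 × 0.97 = 16102
Group 3: 19300 × 0.973 = 18779
Group 4: 5900 × 0.976 = 5758
Group 5: 9700 × 0.968 + 9600 × 0.497 = 9390 + 4771 = 14161
Net migration: Group 1 − 30 → 2788; Group 2 + 210 → 16312; Group 3 + 360 → 19139; Group 4 + 170 → 5928; Group 5 − 70 → 14091
Population now: 0–14=2788, 15–29=16312, 30–44=19139, 45–59=5928, 60+=14091
Total after period 1: 2788 + 16312 + 19139 + 5928 + 14091 = 58258

58258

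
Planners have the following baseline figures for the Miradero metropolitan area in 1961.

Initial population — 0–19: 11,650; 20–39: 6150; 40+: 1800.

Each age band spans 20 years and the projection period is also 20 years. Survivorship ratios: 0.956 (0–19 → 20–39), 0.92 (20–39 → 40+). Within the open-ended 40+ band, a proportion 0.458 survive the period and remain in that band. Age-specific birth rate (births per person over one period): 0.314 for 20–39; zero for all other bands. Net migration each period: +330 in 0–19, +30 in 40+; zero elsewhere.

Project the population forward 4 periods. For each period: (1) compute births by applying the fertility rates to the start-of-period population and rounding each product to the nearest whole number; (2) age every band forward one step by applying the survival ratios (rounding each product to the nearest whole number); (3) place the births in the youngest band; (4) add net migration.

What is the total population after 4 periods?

After projecting period 1:
Births: 6150 × 0.314 = 1931
20–39: 11650 × 0.956 = 11137
40+: 6150 × 0.92 + 1800 × 0.458 = 5658 + 824 = 6482
Net migration: 0–19 + 330 → 2261; 40+ + 30 → 6512
End of period: [2261, 11137, 6512]
After projecting period 2:
Births: 11137 × 0.314 = 3497
20–39: 2261 × 0.956 = 2162
40+: 11137 × 0.92 + 6512 × 0.458 = 10246 + 2982 = 13228
Net migration: 0–19 + 330 → 3827; 40+ + 30 → 13258
End of period: [3827, 2162, 13258]
After projecting period 3:
Births: 2162 × 0.314 = 679
20–39: 3827 × 0.956 = 3659
40+: 2162 × 0.92 + 13258 × 0.458 = 1989 + 6072 = 8061
Net migration: 0–19 + 330 → 1009; 40+ + 30 → 8091
End of period: [1009, 3659, 8091]
After projecting period 4:
Births: 3659 × 0.314 = 1149
20–39: 1009 × 0.956 = 965
40+: 3659 × 0.92 + 8091 × 0.458 = 3366 + 3706 = 7072
Net migration: 0–19 + 330 → 1479; 40+ + 30 → 7102
End of period: [1479, 965, 7102]
Total after period 4: 1479 + 965 + 7102 = 9546

9546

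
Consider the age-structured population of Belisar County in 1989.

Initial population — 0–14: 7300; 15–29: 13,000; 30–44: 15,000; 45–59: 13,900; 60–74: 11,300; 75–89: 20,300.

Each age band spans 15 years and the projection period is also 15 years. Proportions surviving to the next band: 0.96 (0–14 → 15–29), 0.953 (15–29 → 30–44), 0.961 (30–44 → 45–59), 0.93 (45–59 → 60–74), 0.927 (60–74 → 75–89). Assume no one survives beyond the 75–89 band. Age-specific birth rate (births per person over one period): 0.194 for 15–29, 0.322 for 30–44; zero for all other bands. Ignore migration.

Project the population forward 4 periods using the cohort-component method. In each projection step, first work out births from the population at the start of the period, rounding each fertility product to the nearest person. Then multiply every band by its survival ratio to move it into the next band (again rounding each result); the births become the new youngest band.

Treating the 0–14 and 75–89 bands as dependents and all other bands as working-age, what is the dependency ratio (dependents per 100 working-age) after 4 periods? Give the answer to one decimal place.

Period 1:
Births: 13000 × 0.194 = 2522 ; 15000 × 0.322 = 4830 → total 7352
15–29: 7300 × 0.96 = 7008
30–44: 13000 × 0.953 = 12389
45–59: 15000 × 0.961 = 14415
60–74: 13900 × 0.93 = 12927
75–89: 11300 × 0.927 = 10475
Population now: 0–14=7352, 15–29=7008, 30–44=12389, 45–59=14415, 60–74=12927, 75–89=10475
Period 2:
Births: 7008 × 0.194 = 1360 ; 12389 × 0.322 = 3989 → total 5349
15–29: 7352 × 0.96 = 7058
30–44: 7008 × 0.953 = 6679
45–59: 12389 × 0.961 = 11906
60–74: 14415 × 0.93 = 13406
75–89: 12927 × 0.927 = 11983
Population now: 0–14=5349, 15–29=7058, 30–44=6679, 45–59=11906, 60–74=13406, 75–89=11983
Period 3:
Births: 7058 × 0.194 = 1369 ; 6679 × 0.322 = 2151 → total 3520
15–29: 5349 × 0.96 = 5135
30–44: 7058 × 0.953 = 6726
45–59: 6679 × 0.961 = 6419
60–74: 11906 × 0.93 = 11073
75–89: 13406 × 0.927 = 12427
Population now: 0–14=3520, 15–29=5135, 30–44=6726, 45–59=6419, 60–74=11073, 75–89=12427
Period 4:
Births: 5135 × 0.194 = 996 ; 6726 × 0.322 = 2166 → total 3162
15–29: 3520 × 0.96 = 3379
30–44: 5135 × 0.953 = 4894
45–59: 6726 × 0.961 = 6464
60–74: 6419 × 0.93 = 5970
75–89: 11073 × 0.927 = 10265
Population now: 0–14=3162, 15–29=3379, 30–44=4894, 45–59=6464, 60–74=5970, 75–89=10265
Dependents (band 0–14 + band 75–89) = 3162 + 10265 = 13427; working-age = 20707; ratio = 13427/20707 × 100 = 64.8

64.8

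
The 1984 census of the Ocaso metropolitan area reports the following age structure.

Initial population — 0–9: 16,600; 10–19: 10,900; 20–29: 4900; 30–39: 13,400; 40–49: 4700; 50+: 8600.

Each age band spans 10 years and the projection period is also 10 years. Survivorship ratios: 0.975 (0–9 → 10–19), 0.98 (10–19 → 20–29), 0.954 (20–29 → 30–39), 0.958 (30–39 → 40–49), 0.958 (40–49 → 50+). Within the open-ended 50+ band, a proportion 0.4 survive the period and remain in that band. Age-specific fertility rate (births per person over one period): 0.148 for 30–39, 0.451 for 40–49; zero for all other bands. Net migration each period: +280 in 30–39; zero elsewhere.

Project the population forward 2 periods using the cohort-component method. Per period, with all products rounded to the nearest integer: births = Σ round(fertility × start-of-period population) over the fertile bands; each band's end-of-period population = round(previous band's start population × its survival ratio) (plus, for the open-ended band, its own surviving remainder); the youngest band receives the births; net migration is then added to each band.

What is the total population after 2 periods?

Numbering the bands 1..6 from youngest to oldest:
— Period 1 —
Births: 13400 * 0.148 = 1983  |  4700 * 0.451 = 2120 — total 4103
Band 2: 16600 * 0.975 = 16185
Band 3: 10900 * 0.98 = 10682
Band 4: 4900 * 0.954 = 4675
Band 5: 13400 * 0.958 = 12837
Band 6: 4700 * 0.958 + 8600 * 0.4 = 4503 + 3440 = 7943
Net migration: Band 4 + 280 → 4955
End of period: [4103, 16185, 10682, 4955, 12837, 7943]
— Period 2 —
Births: 4955 * 0.148 = 733  |  12837 * 0.451 = 5789 — total 6522
Band 2: 4103 * 0.975 = 4000
Band 3: 16185 * 0.98 = 15861
Band 4: 10682 * 0.954 = 10191
Band 5: 4955 * 0.958 = 4747
Band 6: 12837 * 0.958 + 7943 * 0.4 = 12298 + 3177 = 15475
Net migration: Band 4 + 280 → 10471
End of period: [6522, 4000, 15861, 10471, 4747, 15475]
Total after period 2: 6522 + 4000 + 15861 + 10471 + 4747 + 15475 = 57076

57076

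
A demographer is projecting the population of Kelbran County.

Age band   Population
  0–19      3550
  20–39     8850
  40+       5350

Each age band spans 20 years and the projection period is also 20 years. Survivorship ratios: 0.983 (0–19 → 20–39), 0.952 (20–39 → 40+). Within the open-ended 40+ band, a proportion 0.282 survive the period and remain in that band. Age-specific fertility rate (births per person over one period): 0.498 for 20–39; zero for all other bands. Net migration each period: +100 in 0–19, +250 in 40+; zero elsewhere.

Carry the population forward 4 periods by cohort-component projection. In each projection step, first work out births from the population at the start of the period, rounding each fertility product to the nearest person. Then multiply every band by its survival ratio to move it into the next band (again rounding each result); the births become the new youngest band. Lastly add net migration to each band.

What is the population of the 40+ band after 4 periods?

3742

Numbering the bands 1..3 from youngest to oldest:
Period 1.
Births: 8850 × 0.498 = 4407
Band 2: 3550 × 0.983 = 3490
Band 3: 8850 × 0.952 + 5350 × 0.282 = 8425 + 1509 = 9934
Net migration: Band 1 + 100 → 4507; Band 3 + 250 → 10184
End of period: [4507, 3490, 10184]
Period 2.
Births: 3490 × 0.498 = 1738
Band 2: 4507 × 0.983 = 4430
Band 3: 3490 × 0.952 + 10184 × 0.282 = 3322 + 2872 = 6194
Net migration: Band 1 + 100 → 1838; Band 3 + 250 → 6444
End of period: [1838, 4430, 6444]
Period 3.
Births: 4430 × 0.498 = 2206
Band 2: 1838 × 0.983 = 1807
Band 3: 4430 × 0.952 + 6444 × 0.282 = 4217 + 1817 = 6034
Net migration: Band 1 + 100 → 2306; Band 3 + 250 → 6284
End of period: [2306, 1807, 6284]
Period 4.
Births: 1807 × 0.498 = 900
Band 2: 2306 × 0.983 = 2267
Band 3: 1807 × 0.952 + 6284 × 0.282 = 1720 + 1772 = 3492
Net migration: Band 1 + 100 → 1000; Band 3 + 250 → 3742
End of period: [1000, 2267, 3742]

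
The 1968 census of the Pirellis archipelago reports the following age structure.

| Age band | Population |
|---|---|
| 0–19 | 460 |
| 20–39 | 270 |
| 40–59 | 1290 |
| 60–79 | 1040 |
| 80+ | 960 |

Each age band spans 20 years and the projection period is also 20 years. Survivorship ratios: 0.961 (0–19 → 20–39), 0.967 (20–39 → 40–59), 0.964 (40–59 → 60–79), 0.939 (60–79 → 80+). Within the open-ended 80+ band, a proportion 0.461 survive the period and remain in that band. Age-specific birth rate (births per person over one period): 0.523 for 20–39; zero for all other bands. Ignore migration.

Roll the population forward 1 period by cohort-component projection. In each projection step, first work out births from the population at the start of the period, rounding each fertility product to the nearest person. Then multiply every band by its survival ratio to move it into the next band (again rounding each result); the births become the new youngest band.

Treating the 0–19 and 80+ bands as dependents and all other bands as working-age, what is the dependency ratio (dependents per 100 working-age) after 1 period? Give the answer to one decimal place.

Period 1:
Births: 270 × 0.523 = 141
20–39: 460 × 0.961 = 442
40–59: 270 × 0.967 = 261
60–79: 1290 × 0.964 = 1244
80+: 1040 × 0.939 + 960 × 0.461 = 977 + 443 = 1420
End of period: [141, 442, 261, 1244, 1420]
Dependents (band 0–19 + band 80+) = 141 + 1420 = 1561; working-age = 1947; ratio = 1561/1947 × 100 = 80.2

80.2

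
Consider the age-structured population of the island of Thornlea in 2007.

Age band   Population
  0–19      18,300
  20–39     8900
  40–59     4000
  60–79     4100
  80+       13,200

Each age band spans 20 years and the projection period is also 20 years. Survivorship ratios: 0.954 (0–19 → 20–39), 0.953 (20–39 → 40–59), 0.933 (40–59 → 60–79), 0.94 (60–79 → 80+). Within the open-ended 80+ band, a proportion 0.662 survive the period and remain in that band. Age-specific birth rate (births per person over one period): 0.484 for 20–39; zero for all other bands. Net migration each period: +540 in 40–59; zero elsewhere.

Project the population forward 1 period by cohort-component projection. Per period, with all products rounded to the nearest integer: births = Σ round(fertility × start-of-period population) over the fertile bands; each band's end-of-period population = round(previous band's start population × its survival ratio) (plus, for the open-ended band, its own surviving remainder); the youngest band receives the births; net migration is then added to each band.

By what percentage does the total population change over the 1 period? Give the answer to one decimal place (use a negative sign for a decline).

(Bands numbered youngest = 1 to oldest = 5.)
Period 1.
Births: 8900 * 0.484 = 4308
Band 2: 18300 * 0.954 = 17458
Band 3: 8900 * 0.953 = 8482
Band 4: 4000 * 0.933 = 3732
Band 5: 4100 * 0.94 + 13200 * 0.662 = 3854 + 8738 = 12592
Net migration: Band 3 + 540 → 9022
Giving 4308 / 17458 / 9022 / 3732 / 12592.
Total: 48500 → 47112; change = -1388; percentage change = -2.9%

-2.9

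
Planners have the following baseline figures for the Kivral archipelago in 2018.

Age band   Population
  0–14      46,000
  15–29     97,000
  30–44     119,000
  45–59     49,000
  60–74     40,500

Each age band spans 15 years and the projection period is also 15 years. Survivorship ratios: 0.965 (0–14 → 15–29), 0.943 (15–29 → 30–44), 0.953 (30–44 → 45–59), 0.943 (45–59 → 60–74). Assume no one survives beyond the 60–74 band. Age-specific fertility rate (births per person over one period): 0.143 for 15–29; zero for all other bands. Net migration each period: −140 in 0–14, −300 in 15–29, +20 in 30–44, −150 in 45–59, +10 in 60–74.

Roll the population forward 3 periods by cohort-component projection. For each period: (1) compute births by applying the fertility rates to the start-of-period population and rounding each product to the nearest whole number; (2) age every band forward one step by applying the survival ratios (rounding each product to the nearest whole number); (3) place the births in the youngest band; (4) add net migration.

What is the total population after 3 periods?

Numbering the groups 1..5 from youngest to oldest:
— Period 1 —
Births: 97000 × 0.143 = 13871
Group 2: 46000 × 0.965 = 44390
Group 3: 97000 × 0.943 = 91471
Group 4: 119000 × 0.953 = 113407
Group 5: 49000 × 0.943 = 46207
Net migration: Group 1 − 140 → 13731; Group 2 − 300 → 44090; Group 3 + 20 → 91491; Group 4 − 150 → 113257; Group 5 + 10 → 46217
Population now: 0–14=13731, 15–29=44090, 30–44=91491, 45–59=113257, 60–74=46217
— Period 2 —
Births: 44090 × 0.143 = 6305
Group 2: 13731 × 0.965 = 13250
Group 3: 44090 × 0.943 = 41577
Group 4: 91491 × 0.953 = 87191
Group 5: 113257 × 0.943 = 106801
Net migration: Group 1 − 140 → 6165; Group 2 − 300 → 12950; Group 3 + 20 → 41597; Group 4 − 150 → 87041; Group 5 + 10 → 106811
Population now: 0–14=6165, 15–29=12950, 30–44=41597, 45–59=87041, 60–74=106811
— Period 3 —
Births: 12950 × 0.143 = 1852
Group 2: 6165 × 0.965 = 5949
Group 3: 12950 × 0.943 = 12212
Group 4: 41597 × 0.953 = 39642
Group 5: 87041 × 0.943 = 82080
Net migration: Group 1 − 140 → 1712; Group 2 − 300 → 5649; Group 3 + 20 → 12232; Group 4 − 150 → 39492; Group 5 + 10 → 82090
Population now: 0–14=1712, 15–29=5649, 30–44=12232, 45–59=39492, 60–74=82090
Total after period 3: 1712 + 5649 + 12232 + 39492 + 82090 = 141175

141175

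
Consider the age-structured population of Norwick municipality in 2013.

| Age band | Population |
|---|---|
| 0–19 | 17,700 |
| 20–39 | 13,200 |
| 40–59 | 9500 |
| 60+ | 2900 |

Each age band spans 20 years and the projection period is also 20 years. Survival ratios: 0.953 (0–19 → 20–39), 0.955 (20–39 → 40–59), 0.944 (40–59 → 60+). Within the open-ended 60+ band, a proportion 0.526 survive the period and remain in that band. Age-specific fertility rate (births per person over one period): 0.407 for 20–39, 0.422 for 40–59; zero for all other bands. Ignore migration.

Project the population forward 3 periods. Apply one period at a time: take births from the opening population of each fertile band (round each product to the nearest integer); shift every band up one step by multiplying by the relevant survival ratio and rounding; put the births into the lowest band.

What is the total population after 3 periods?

54956

Numbering the bands 1..4 from youngest to oldest:
Period 1:
Births: 13200 × 0.407 = 5372 ; 9500 × 0.422 = 4009 — total 9381
Band 2: 17700 × 0.953 = 16868
Band 3: 13200 × 0.955 = 12606
Band 4: 9500 × 0.944 + 2900 × 0.526 = 8968 + 1525 = 10493
Population now: 0–19=9381, 20–39=16868, 40–59=12606, 60+=10493
Period 2:
Births: 16868 × 0.407 = 6865 ; 12606 × 0.422 = 5320 — total 12185
Band 2: 9381 × 0.953 = 8940
Band 3: 16868 × 0.955 = 16109
Band 4: 12606 × 0.944 + 10493 × 0.526 = 11900 + 5519 = 17419
Population now: 0–19=12185, 20–39=8940, 40–59=16109, 60+=17419
Period 3:
Births: 8940 × 0.407 = 3639 ; 16109 × 0.422 = 6798 — total 10437
Band 2: 12185 × 0.953 = 11612
Band 3: 8940 × 0.955 = 8538
Band 4: 16109 × 0.944 + 17419 × 0.526 = 15207 + 9162 = 24369
Population now: 0–19=10437, 20–39=11612, 40–59=8538, 60+=24369
Total after period 3: 10437 + 11612 + 8538 + 24369 = 54956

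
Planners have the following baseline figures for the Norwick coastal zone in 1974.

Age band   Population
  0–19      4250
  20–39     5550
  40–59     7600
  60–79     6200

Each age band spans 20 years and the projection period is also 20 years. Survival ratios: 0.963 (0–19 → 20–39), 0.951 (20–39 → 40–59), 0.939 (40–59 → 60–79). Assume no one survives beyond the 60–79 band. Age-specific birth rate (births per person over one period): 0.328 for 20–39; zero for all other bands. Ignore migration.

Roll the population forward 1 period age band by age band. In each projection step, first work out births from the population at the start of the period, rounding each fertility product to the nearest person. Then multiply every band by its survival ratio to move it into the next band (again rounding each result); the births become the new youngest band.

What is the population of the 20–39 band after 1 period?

— Period 1 —
Births: 5550 * 0.328 = 1820
20–39: 4250 * 0.963 = 4093
40–59: 5550 * 0.951 = 5278
60–79: 7600 * 0.939 = 7136
Population now: 0–19=1820, 20–39=4093, 40–59=5278, 60–79=7136

4093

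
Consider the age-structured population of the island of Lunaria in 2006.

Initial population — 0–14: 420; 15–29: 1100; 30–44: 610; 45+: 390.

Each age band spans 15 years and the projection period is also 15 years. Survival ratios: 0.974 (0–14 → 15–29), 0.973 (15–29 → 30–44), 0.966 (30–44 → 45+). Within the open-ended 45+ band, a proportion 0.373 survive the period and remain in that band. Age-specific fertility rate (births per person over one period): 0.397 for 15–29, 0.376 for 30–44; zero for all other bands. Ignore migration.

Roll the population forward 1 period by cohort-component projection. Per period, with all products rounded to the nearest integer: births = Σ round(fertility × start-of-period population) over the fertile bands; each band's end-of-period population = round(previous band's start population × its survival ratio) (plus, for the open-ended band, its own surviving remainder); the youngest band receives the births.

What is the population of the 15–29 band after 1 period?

409

Call the groups 1 to 4, youngest first.
After projecting period 1:
Births: 1100 × 0.397 = 437, 610 × 0.376 = 229 — total 666
Group 2: 420 × 0.974 = 409
Group 3: 1100 × 0.973 = 1070
Group 4: 610 × 0.966 + 390 × 0.373 = 589 + 145 = 734
Giving 666 / 409 / 1070 / 734.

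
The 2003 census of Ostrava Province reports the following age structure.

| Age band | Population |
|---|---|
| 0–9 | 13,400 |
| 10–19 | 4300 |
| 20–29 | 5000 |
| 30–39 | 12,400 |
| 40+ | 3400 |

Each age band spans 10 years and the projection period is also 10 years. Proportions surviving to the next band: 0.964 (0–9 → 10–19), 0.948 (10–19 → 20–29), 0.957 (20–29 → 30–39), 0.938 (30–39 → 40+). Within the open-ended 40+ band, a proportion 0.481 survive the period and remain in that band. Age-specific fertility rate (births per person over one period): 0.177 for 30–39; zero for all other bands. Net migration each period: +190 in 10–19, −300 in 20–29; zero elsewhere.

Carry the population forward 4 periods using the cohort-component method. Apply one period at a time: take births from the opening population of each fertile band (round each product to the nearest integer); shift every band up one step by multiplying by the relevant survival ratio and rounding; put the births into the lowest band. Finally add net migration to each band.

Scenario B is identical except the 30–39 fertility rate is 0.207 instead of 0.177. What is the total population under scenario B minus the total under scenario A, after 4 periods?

907

Period 1.
Births: 12400 × 0.177 = 2195
10–19: 13400 × 0.964 = 12918
20–29: 4300 × 0.948 = 4076
30–39: 5000 × 0.957 = 4785
40+: 12400 × 0.938 + 3400 × 0.481 = 11631 + 1635 = 13266
Net migration: 10–19 + 190 → 13108; 20–29 − 300 → 3776
→ [2195, 13108, 3776, 4785, 13266]
Period 2.
Births: 4785 × 0.177 = 847
10–19: 2195 × 0.964 = 2116
20–29: 13108 × 0.948 = 12426
30–39: 3776 × 0.957 = 3614
40+: 4785 × 0.938 + 13266 × 0.481 = 4488 + 6381 = 10869
Net migration: 10–19 + 190 → 2306; 20–29 − 300 → 12126
→ [847, 2306, 12126, 3614, 10869]
Period 3.
Births: 3614 × 0.177 = 640
10–19: 847 × 0.964 = 817
20–29: 2306 × 0.948 = 2186
30–39: 12126 × 0.957 = 11605
40+: 3614 × 0.938 + 10869 × 0.481 = 3390 + 5228 = 8618
Net migration: 10–19 + 190 → 1007; 20–29 − 300 → 1886
→ [640, 1007, 1886, 11605, 8618]
Period 4.
Births: 11605 × 0.177 = 2054
10–19: 640 × 0.964 = 617
20–29: 1007 × 0.948 = 955
30–39: 1886 × 0.957 = 1805
40+: 11605 × 0.938 + 8618 × 0.481 = 10885 + 4145 = 15030
Net migration: 10–19 + 190 → 807; 20–29 − 300 → 655
→ [2054, 807, 655, 1805, 15030]
Scenario A total after 4 periods: 20351
Scenario B projection —
Period 1.
Births: 12400 × 0.207 = 2567
10–19: 13400 × 0.964 = 12918
20–29: 4300 × 0.948 = 4076
30–39: 5000 × 0.957 = 4785
40+: 12400 × 0.938 + 3400 × 0.481 = 11631 + 1635 = 13266
Net migration: 10–19 + 190 → 13108; 20–29 − 300 → 3776
→ [2567, 13108, 3776, 4785, 13266]
Period 2.
Births: 4785 × 0.207 = 990
10–19: 2567 × 0.964 = 2475
20–29: 13108 × 0.948 = 12426
30–39: 3776 × 0.957 = 3614
40+: 4785 × 0.938 + 13266 × 0.481 = 4488 + 6381 = 10869
Net migration: 10–19 + 190 → 2665; 20–29 − 300 → 12126
→ [990, 2665, 12126, 3614, 10869]
Period 3.
Births: 3614 × 0.207 = 748
10–19: 990 × 0.964 = 954
20–29: 2665 × 0.948 = 2526
30–39: 12126 × 0.957 = 11605
40+: 3614 × 0.938 + 10869 × 0.481 = 3390 + 5228 = 8618
Net migration: 10–19 + 190 → 1144; 20–29 − 300 → 2226
→ [748, 1144, 2226, 11605, 8618]
Period 4.
Births: 11605 × 0.207 = 2402
10–19: 748 × 0.964 = 721
20–29: 1144 × 0.948 = 1085
30–39: 2226 × 0.957 = 2130
40+: 11605 × 0.938 + 8618 × 0.481 = 10885 + 4145 = 15030
Net migration: 10–19 + 190 → 911; 20–29 − 300 → 785
→ [2402, 911, 785, 2130, 15030]
Scenario B total after 4 periods: 21258
Difference B − A = 21258 − 20351 = 907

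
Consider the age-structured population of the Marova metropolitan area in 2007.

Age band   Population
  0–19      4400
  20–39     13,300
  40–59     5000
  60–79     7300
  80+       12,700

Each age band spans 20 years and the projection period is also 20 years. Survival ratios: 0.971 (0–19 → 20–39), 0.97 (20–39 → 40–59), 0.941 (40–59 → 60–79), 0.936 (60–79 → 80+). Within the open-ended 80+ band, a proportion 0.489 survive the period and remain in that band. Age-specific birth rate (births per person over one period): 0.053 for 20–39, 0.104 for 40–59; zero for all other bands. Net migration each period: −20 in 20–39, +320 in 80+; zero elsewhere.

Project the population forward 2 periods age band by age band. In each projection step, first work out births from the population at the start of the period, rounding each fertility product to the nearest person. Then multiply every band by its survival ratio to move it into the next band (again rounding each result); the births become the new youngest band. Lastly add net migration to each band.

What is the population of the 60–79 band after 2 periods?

12140

After projecting period 1:
Births: 13300 × 0.053 = 705 ; 5000 × 0.104 = 520 → total 1225
20–39: 4400 × 0.971 = 4272
40–59: 13300 × 0.97 = 12901
60–79: 5000 × 0.941 = 4705
80+: 7300 × 0.936 + 12700 × 0.489 = 6833 + 6210 = 13043
Net migration: 20–39 − 20 → 4252; 80+ + 320 → 13363
Giving 1225 / 4252 / 12901 / 4705 / 13363.
After projecting period 2:
Births: 4252 × 0.053 = 225 ; 12901 × 0.104 = 1342 → total 1567
20–39: 1225 × 0.971 = 1189
40–59: 4252 × 0.97 = 4124
60–79: 12901 × 0.941 = 12140
80+: 4705 × 0.936 + 13363 × 0.489 = 4404 + 6535 = 10939
Net migration: 20–39 − 20 → 1169; 80+ + 320 → 11259
Giving 1567 / 1169 / 4124 / 12140 / 11259.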